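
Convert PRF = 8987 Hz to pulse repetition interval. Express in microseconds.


PRI = 1/8987 = 0.0001112718 s = 111.3 us

111.3 us


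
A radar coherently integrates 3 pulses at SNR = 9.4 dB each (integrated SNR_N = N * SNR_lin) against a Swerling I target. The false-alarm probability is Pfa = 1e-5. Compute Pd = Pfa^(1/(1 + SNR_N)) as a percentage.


SNR_lin = 10^(9.4/10) = 8.70964
SNR_N = 3 * 8.70964 = 26.12892
1/(1 + SNR_N) = 1/27.12892 = 0.036861
Pd = (1e-5)^0.036861 = 0.65418
Pd = 65.4%

65.4%


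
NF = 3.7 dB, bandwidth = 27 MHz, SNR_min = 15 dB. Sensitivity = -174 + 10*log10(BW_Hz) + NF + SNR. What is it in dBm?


10*log10(27000000.0) = 74.31
S = -174 + 74.31 + 3.7 + 15 = -81.0 dBm

-81.0 dBm


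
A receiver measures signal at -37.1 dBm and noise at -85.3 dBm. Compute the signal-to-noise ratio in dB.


SNR = -37.1 - (-85.3) = 48.2 dB

48.2 dB


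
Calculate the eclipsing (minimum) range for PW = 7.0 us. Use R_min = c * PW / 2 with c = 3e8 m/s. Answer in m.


R_min = 3e8 * 7.0e-6 / 2 = 1050.0 m

1050.0 m


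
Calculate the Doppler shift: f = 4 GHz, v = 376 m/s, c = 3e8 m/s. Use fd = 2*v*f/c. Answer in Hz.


fd = 2 * 376 * 4000000000.0 / 3e8 = 10026.7 Hz

10026.7 Hz


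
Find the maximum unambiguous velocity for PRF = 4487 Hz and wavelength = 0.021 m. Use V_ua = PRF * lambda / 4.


V_ua = 4487 * 0.021 / 4 = 23.6 m/s

23.6 m/s


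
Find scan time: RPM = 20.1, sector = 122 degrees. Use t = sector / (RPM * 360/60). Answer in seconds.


t = 122 / (20.1 * 360) * 60 = 1.01 s

1.01 s


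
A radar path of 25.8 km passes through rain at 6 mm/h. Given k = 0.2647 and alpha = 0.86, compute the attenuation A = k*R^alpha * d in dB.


gamma = 0.2647 * 6^0.86 = 1.235845 dB/km
A = 1.235845 * 25.8 = 31.88 dB

31.88 dB


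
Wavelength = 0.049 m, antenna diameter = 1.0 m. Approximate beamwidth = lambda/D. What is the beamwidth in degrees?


BW_rad = 0.049 / 1.0 = 0.049
BW_deg = 2.81 degrees

2.81 degrees


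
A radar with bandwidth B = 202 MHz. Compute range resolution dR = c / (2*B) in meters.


dR = 3e8 / (2 * 202000000.0) = 0.74 m

0.74 m


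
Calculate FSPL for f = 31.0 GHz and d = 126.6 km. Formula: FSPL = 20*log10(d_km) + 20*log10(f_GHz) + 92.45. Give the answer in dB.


20*log10(126.6) = 42.05
20*log10(31.0) = 29.83
FSPL = 164.3 dB

164.3 dB


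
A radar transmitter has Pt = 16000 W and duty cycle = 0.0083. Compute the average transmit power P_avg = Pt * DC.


P_avg = 16000 * 0.0083 = 132.8 W

132.8 W


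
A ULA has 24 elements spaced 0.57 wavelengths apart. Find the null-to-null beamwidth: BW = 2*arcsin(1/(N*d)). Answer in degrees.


1/(N*d) = 1/(24*0.57) = 0.073099
BW = 2*arcsin(0.073099) = 8.4 degrees

8.4 degrees


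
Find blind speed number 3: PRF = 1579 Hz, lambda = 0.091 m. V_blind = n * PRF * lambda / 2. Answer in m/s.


V_blind = 3 * 1579 * 0.091 / 2 = 215.5 m/s

215.5 m/s


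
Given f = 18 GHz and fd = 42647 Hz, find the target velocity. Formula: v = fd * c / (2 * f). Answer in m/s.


v = 42647 * 3e8 / (2 * 18000000000.0) = 355.4 m/s

355.4 m/s


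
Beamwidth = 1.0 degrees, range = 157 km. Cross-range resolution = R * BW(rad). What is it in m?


BW_rad = 0.017453293
CR = 157000 * 0.017453293 = 2740.2 m

2740.2 m


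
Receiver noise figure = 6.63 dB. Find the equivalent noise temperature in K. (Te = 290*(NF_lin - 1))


NF_lin = 10^(6.63/10) = 4.602566
Te = 290 * (4.602566 - 1) = 1044.7 K

1044.7 K


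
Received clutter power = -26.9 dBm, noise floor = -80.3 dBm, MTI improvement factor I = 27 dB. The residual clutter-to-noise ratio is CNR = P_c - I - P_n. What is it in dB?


CNR = -26.9 - 27 - (-80.3) = 26.4 dB

26.4 dB


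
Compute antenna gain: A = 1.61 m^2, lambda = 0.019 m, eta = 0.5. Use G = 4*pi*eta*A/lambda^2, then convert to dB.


G_linear = 4*pi*0.5*1.61/0.019^2 = 28021.96
G_dB = 10*log10(28021.96) = 44.5 dB

44.5 dB


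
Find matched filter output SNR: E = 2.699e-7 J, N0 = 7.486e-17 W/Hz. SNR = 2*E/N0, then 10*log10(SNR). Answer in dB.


SNR_lin = 2 * 2.699e-7 / 7.486e-17 = 7.211e9
SNR_dB = 10*log10(7.211e9) = 98.6 dB

98.6 dB


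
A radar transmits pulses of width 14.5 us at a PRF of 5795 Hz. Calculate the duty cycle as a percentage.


DC = 14.5e-6 * 5795 * 100 = 8.4%

8.4%


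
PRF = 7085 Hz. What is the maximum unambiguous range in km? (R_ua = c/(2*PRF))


R_ua = 3e8 / (2 * 7085) = 21171.5 m = 21.2 km

21.2 km


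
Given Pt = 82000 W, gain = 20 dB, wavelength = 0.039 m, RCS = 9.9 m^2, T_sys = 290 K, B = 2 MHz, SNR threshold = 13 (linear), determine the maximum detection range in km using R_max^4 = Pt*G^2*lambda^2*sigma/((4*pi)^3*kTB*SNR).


G_lin = 10^(20/10) = 100.0
R^4 = 82000 * 100.0^2 * 0.039^2 * 9.9 / ((4*pi)^3 * 1.38e-23 * 290 * 2000000.0 * 13)
R^4 = 5.97996e16 m^4
R_max = (5.97996e16)^(1/4) = 15637.8 m = 15.6 km

15.6 km


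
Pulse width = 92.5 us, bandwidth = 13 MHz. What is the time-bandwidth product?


TBP = 92.5 * 13 = 1202.5

1202.5


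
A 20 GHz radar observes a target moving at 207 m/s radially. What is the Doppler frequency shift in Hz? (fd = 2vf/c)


fd = 2 * 207 * 20000000000.0 / 3e8 = 27600.0 Hz

27600.0 Hz


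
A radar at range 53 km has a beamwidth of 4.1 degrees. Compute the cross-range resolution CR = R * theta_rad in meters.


BW_rad = 0.071558499
CR = 53000 * 0.071558499 = 3792.6 m

3792.6 m


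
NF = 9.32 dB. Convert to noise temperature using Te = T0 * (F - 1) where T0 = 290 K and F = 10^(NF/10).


NF_lin = 10^(9.32/10) = 8.550667
Te = 290 * (8.550667 - 1) = 2189.7 K

2189.7 K


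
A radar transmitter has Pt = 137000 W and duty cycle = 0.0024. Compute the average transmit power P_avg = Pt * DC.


P_avg = 137000 * 0.0024 = 328.8 W

328.8 W


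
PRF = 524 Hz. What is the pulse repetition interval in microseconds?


PRI = 1/524 = 0.0019083969 s = 1908.4 us

1908.4 us


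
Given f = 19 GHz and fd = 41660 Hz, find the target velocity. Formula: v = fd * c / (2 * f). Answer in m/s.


v = 41660 * 3e8 / (2 * 19000000000.0) = 328.9 m/s

328.9 m/s


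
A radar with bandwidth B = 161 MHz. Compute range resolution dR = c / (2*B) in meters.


dR = 3e8 / (2 * 161000000.0) = 0.93 m

0.93 m


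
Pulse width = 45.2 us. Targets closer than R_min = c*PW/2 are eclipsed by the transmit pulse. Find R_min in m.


R_min = 3e8 * 45.2e-6 / 2 = 6780.0 m

6780.0 m


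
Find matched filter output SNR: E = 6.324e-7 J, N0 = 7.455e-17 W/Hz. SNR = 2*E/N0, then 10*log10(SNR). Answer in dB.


SNR_lin = 2 * 6.324e-7 / 7.455e-17 = 1.697e10
SNR_dB = 10*log10(1.697e10) = 102.3 dB

102.3 dB


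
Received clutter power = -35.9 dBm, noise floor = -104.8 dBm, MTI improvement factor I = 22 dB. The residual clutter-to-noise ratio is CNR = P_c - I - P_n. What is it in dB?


CNR = -35.9 - 22 - (-104.8) = 46.9 dB

46.9 dB


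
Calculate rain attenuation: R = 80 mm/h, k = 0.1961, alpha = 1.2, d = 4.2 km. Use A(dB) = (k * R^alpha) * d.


gamma = 0.1961 * 80^1.2 = 37.68648 dB/km
A = 37.68648 * 4.2 = 158.28 dB

158.28 dB


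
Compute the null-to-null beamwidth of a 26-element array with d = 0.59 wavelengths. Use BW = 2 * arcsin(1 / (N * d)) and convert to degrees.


1/(N*d) = 1/(26*0.59) = 0.065189
BW = 2*arcsin(0.065189) = 7.5 degrees

7.5 degrees


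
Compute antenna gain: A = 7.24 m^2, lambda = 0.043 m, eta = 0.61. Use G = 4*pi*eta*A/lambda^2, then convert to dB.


G_linear = 4*pi*0.61*7.24/0.043^2 = 30015.21
G_dB = 10*log10(30015.21) = 44.8 dB

44.8 dB


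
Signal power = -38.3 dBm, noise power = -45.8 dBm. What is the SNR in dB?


SNR = -38.3 - (-45.8) = 7.5 dB

7.5 dB


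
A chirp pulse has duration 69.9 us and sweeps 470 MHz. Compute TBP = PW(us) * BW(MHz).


TBP = 69.9 * 470 = 32853.0

32853.0


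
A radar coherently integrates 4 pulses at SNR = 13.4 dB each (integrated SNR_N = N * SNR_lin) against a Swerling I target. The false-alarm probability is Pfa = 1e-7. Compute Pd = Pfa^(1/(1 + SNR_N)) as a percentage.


SNR_lin = 10^(13.4/10) = 21.87762
SNR_N = 4 * 21.87762 = 87.51048
1/(1 + SNR_N) = 1/88.51048 = 0.0112981
Pd = (1e-7)^0.0112981 = 0.83351
Pd = 83.4%

83.4%


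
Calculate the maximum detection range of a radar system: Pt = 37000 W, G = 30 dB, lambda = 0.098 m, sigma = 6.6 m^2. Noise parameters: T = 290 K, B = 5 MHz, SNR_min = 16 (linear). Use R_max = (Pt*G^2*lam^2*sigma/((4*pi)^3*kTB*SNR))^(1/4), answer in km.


G_lin = 10^(30/10) = 1000.0
R^4 = 37000 * 1000.0^2 * 0.098^2 * 6.6 / ((4*pi)^3 * 1.38e-23 * 290 * 5000000.0 * 16)
R^4 = 3.69149e18 m^4
R_max = (3.69149e18)^(1/4) = 43832.9 m = 43.8 km

43.8 km


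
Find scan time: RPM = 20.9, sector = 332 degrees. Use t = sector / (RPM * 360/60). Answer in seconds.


t = 332 / (20.9 * 360) * 60 = 2.65 s

2.65 s


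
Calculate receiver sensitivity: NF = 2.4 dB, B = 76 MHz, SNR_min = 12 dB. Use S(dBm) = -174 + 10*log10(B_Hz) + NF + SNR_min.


10*log10(76000000.0) = 78.81
S = -174 + 78.81 + 2.4 + 12 = -80.8 dBm

-80.8 dBm


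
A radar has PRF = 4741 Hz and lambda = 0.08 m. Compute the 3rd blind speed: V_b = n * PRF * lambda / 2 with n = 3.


V_blind = 3 * 4741 * 0.08 / 2 = 568.9 m/s

568.9 m/s


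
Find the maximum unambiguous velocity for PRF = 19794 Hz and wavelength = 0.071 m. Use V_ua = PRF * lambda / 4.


V_ua = 19794 * 0.071 / 4 = 351.3 m/s

351.3 m/s


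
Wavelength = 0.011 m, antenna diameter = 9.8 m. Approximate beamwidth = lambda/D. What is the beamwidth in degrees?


BW_rad = 0.011 / 9.8 = 0.001122
BW_deg = 0.06 degrees

0.06 degrees


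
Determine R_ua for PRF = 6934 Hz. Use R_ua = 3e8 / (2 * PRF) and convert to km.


R_ua = 3e8 / (2 * 6934) = 21632.5 m = 21.6 km

21.6 km


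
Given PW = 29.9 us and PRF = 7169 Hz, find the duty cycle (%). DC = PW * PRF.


DC = 29.9e-6 * 7169 * 100 = 21.44%

21.44%


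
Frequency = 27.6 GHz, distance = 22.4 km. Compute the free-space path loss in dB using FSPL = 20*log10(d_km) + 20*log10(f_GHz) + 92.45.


20*log10(22.4) = 27.0
20*log10(27.6) = 28.82
FSPL = 148.3 dB

148.3 dB


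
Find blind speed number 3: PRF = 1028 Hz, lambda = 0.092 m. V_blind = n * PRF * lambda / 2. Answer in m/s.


V_blind = 3 * 1028 * 0.092 / 2 = 141.9 m/s

141.9 m/s


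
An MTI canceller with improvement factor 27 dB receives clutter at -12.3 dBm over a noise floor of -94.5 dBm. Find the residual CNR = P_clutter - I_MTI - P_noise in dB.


CNR = -12.3 - 27 - (-94.5) = 55.2 dB

55.2 dB


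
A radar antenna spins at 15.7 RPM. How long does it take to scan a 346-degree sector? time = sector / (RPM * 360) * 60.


t = 346 / (15.7 * 360) * 60 = 3.67 s

3.67 s


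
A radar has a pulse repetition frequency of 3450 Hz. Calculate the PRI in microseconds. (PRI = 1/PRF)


PRI = 1/3450 = 0.0002898551 s = 289.9 us

289.9 us


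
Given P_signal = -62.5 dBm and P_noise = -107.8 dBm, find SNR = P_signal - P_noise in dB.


SNR = -62.5 - (-107.8) = 45.3 dB

45.3 dB


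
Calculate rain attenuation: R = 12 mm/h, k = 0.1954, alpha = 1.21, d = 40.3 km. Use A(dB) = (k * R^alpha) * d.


gamma = 0.1954 * 12^1.21 = 3.951244 dB/km
A = 3.951244 * 40.3 = 159.24 dB

159.24 dB


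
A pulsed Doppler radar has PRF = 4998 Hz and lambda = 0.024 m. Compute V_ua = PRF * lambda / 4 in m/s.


V_ua = 4998 * 0.024 / 4 = 30.0 m/s

30.0 m/s


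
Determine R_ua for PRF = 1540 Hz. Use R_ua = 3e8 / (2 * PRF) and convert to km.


R_ua = 3e8 / (2 * 1540) = 97402.6 m = 97.4 km

97.4 km


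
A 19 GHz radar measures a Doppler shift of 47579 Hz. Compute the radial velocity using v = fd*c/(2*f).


v = 47579 * 3e8 / (2 * 19000000000.0) = 375.6 m/s

375.6 m/s


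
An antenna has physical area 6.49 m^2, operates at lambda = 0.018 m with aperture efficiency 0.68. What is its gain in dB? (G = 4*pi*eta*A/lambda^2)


G_linear = 4*pi*0.68*6.49/0.018^2 = 171166.38
G_dB = 10*log10(171166.38) = 52.3 dB

52.3 dB


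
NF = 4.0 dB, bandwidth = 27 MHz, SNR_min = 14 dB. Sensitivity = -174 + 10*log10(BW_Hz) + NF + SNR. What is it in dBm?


10*log10(27000000.0) = 74.31
S = -174 + 74.31 + 4.0 + 14 = -81.7 dBm

-81.7 dBm


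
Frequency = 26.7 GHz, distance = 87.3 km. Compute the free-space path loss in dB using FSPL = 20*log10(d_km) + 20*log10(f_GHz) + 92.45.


20*log10(87.3) = 38.82
20*log10(26.7) = 28.53
FSPL = 159.8 dB

159.8 dB


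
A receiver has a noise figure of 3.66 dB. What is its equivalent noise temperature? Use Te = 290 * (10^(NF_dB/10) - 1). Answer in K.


NF_lin = 10^(3.66/10) = 2.322737
Te = 290 * (2.322737 - 1) = 383.6 K

383.6 K


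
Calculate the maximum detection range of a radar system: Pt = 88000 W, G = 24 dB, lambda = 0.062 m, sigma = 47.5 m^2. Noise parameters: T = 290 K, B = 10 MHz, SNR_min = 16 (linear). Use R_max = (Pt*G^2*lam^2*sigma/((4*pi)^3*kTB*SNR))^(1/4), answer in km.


G_lin = 10^(24/10) = 251.188643
R^4 = 88000 * 251.188643^2 * 0.062^2 * 47.5 / ((4*pi)^3 * 1.38e-23 * 290 * 10000000.0 * 16)
R^4 = 7.97872e17 m^4
R_max = (7.97872e17)^(1/4) = 29887.1 m = 29.9 km

29.9 km


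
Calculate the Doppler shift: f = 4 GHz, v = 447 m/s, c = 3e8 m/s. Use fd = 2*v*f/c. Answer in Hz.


fd = 2 * 447 * 4000000000.0 / 3e8 = 11920.0 Hz

11920.0 Hz


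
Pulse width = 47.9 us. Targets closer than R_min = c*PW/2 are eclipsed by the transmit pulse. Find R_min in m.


R_min = 3e8 * 47.9e-6 / 2 = 7185.0 m

7185.0 m


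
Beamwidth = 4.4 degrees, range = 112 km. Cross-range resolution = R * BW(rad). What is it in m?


BW_rad = 0.076794487
CR = 112000 * 0.076794487 = 8601.0 m

8601.0 m


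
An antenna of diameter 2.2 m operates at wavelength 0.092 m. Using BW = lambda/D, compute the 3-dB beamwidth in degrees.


BW_rad = 0.092 / 2.2 = 0.041818
BW_deg = 2.4 degrees

2.4 degrees


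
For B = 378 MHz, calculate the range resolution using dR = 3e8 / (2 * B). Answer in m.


dR = 3e8 / (2 * 378000000.0) = 0.4 m

0.4 m


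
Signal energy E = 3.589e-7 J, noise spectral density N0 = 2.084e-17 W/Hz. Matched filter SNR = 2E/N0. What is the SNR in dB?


SNR_lin = 2 * 3.589e-7 / 2.084e-17 = 3.444e10
SNR_dB = 10*log10(3.444e10) = 105.4 dB

105.4 dB


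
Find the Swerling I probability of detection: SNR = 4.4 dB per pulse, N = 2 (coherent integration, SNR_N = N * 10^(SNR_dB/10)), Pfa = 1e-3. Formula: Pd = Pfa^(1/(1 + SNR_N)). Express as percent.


SNR_lin = 10^(4.4/10) = 2.75423
SNR_N = 2 * 2.75423 = 5.50846
1/(1 + SNR_N) = 1/6.50846 = 0.1536462
Pd = (1e-3)^0.1536462 = 0.34599
Pd = 34.6%

34.6%


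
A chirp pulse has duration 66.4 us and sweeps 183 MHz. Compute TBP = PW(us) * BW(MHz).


TBP = 66.4 * 183 = 12151.2

12151.2


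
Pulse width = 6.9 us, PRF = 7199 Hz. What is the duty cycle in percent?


DC = 6.9e-6 * 7199 * 100 = 4.97%

4.97%


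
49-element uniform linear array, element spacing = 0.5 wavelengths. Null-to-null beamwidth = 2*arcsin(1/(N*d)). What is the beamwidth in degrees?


1/(N*d) = 1/(49*0.5) = 0.040816
BW = 2*arcsin(0.040816) = 4.7 degrees

4.7 degrees


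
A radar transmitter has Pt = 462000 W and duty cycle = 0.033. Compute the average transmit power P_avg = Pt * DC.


P_avg = 462000 * 0.033 = 15246.0 W

15246.0 W


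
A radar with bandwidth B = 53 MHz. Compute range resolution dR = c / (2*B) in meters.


dR = 3e8 / (2 * 53000000.0) = 2.83 m

2.83 m


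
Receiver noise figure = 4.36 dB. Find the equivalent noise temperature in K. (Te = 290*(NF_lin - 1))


NF_lin = 10^(4.36/10) = 2.728978
Te = 290 * (2.728978 - 1) = 501.4 K

501.4 K


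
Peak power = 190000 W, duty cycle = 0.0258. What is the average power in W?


P_avg = 190000 * 0.0258 = 4902.0 W

4902.0 W


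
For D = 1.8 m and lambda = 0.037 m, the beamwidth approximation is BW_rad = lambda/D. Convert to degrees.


BW_rad = 0.037 / 1.8 = 0.020556
BW_deg = 1.18 degrees

1.18 degrees


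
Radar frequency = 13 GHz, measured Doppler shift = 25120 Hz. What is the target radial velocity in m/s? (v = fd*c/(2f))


v = 25120 * 3e8 / (2 * 13000000000.0) = 289.8 m/s

289.8 m/s


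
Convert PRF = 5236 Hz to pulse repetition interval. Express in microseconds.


PRI = 1/5236 = 0.0001909855 s = 191.0 us

191.0 us


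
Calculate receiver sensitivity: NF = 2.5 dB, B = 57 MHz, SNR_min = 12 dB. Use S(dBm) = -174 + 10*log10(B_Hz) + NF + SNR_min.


10*log10(57000000.0) = 77.56
S = -174 + 77.56 + 2.5 + 12 = -81.9 dBm

-81.9 dBm


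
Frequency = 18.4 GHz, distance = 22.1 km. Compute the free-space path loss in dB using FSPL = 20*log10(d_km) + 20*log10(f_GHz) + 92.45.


20*log10(22.1) = 26.89
20*log10(18.4) = 25.3
FSPL = 144.6 dB

144.6 dB


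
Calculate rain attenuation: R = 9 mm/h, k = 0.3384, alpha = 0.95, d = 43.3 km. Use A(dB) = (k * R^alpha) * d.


gamma = 0.3384 * 9^0.95 = 2.728731 dB/km
A = 2.728731 * 43.3 = 118.15 dB

118.15 dB


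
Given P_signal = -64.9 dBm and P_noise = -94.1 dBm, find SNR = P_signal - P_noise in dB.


SNR = -64.9 - (-94.1) = 29.2 dB

29.2 dB


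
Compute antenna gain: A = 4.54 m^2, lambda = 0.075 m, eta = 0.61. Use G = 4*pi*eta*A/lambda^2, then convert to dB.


G_linear = 4*pi*0.61*4.54/0.075^2 = 6186.9
G_dB = 10*log10(6186.9) = 37.9 dB

37.9 dB


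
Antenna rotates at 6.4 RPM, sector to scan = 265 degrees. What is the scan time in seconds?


t = 265 / (6.4 * 360) * 60 = 6.9 s

6.9 s


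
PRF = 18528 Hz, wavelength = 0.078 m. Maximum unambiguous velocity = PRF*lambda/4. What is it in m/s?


V_ua = 18528 * 0.078 / 4 = 361.3 m/s

361.3 m/s


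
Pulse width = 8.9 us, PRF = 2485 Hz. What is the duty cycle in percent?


DC = 8.9e-6 * 2485 * 100 = 2.21%

2.21%


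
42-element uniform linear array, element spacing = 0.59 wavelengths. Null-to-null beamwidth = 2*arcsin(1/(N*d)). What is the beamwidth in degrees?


1/(N*d) = 1/(42*0.59) = 0.040355
BW = 2*arcsin(0.040355) = 4.6 degrees

4.6 degrees


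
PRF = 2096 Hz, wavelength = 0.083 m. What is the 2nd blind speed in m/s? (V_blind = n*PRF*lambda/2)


V_blind = 2 * 2096 * 0.083 / 2 = 174.0 m/s

174.0 m/s


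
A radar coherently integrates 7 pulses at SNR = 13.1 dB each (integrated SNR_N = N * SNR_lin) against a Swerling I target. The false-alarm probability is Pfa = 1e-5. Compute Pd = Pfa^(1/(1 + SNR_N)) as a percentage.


SNR_lin = 10^(13.1/10) = 20.41738
SNR_N = 7 * 20.41738 = 142.92166
1/(1 + SNR_N) = 1/143.92166 = 0.0069482
Pd = (1e-5)^0.0069482 = 0.92312
Pd = 92.3%

92.3%


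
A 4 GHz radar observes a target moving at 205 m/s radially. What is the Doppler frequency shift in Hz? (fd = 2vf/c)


fd = 2 * 205 * 4000000000.0 / 3e8 = 5466.7 Hz

5466.7 Hz


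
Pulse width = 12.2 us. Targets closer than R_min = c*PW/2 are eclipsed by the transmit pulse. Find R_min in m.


R_min = 3e8 * 12.2e-6 / 2 = 1830.0 m

1830.0 m


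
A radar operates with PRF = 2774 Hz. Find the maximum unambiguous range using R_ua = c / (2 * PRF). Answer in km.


R_ua = 3e8 / (2 * 2774) = 54073.5 m = 54.1 km

54.1 km


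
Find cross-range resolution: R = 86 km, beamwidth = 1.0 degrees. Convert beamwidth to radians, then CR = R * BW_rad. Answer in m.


BW_rad = 0.017453293
CR = 86000 * 0.017453293 = 1501.0 m

1501.0 m


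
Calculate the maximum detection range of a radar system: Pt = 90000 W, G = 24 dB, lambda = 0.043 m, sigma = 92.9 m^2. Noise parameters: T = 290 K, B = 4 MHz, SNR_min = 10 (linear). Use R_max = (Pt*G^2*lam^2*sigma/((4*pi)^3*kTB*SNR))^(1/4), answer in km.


G_lin = 10^(24/10) = 251.188643
R^4 = 90000 * 251.188643^2 * 0.043^2 * 92.9 / ((4*pi)^3 * 1.38e-23 * 290 * 4000000.0 * 10)
R^4 = 3.07064e18 m^4
R_max = (3.07064e18)^(1/4) = 41860.8 m = 41.9 km

41.9 km


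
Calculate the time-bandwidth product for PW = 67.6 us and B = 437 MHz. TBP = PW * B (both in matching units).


TBP = 67.6 * 437 = 29541.2

29541.2


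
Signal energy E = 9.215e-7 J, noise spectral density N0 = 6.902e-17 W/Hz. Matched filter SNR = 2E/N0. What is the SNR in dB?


SNR_lin = 2 * 9.215e-7 / 6.902e-17 = 2.67e10
SNR_dB = 10*log10(2.67e10) = 104.3 dB

104.3 dB


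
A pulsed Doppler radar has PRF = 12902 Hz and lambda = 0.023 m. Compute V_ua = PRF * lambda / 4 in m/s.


V_ua = 12902 * 0.023 / 4 = 74.2 m/s

74.2 m/s


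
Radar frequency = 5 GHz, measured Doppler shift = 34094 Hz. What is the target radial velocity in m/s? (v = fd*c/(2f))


v = 34094 * 3e8 / (2 * 5000000000.0) = 1022.8 m/s

1022.8 m/s


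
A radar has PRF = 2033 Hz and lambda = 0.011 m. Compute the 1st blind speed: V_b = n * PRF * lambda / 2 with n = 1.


V_blind = 1 * 2033 * 0.011 / 2 = 11.2 m/s

11.2 m/s


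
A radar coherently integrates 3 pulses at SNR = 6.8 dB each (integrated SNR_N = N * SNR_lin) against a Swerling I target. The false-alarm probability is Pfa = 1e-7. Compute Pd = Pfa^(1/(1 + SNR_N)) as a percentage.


SNR_lin = 10^(6.8/10) = 4.7863
SNR_N = 3 * 4.7863 = 14.3589
1/(1 + SNR_N) = 1/15.3589 = 0.0651088
Pd = (1e-7)^0.0651088 = 0.35014
Pd = 35.0%

35.0%


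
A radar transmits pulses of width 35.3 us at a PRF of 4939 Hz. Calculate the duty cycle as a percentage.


DC = 35.3e-6 * 4939 * 100 = 17.43%

17.43%


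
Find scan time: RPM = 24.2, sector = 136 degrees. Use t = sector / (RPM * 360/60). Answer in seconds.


t = 136 / (24.2 * 360) * 60 = 0.94 s

0.94 s


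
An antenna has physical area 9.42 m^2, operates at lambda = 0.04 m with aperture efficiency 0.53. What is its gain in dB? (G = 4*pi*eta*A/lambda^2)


G_linear = 4*pi*0.53*9.42/0.04^2 = 39211.79
G_dB = 10*log10(39211.79) = 45.9 dB

45.9 dB


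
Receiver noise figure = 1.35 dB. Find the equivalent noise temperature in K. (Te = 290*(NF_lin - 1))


NF_lin = 10^(1.35/10) = 1.364583
Te = 290 * (1.364583 - 1) = 105.7 K

105.7 K


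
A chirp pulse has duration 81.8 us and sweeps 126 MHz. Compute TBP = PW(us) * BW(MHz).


TBP = 81.8 * 126 = 10306.8

10306.8


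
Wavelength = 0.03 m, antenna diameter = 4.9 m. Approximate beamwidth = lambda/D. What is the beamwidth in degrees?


BW_rad = 0.03 / 4.9 = 0.006122
BW_deg = 0.35 degrees

0.35 degrees


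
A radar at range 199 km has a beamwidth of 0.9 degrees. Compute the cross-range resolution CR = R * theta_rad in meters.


BW_rad = 0.015707963
CR = 199000 * 0.015707963 = 3125.9 m

3125.9 m


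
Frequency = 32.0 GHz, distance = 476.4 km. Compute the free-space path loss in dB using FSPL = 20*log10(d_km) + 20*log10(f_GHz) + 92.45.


20*log10(476.4) = 53.56
20*log10(32.0) = 30.1
FSPL = 176.1 dB

176.1 dB


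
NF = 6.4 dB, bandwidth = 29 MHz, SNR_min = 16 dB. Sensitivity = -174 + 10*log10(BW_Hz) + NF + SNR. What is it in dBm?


10*log10(29000000.0) = 74.62
S = -174 + 74.62 + 6.4 + 16 = -77.0 dBm

-77.0 dBm


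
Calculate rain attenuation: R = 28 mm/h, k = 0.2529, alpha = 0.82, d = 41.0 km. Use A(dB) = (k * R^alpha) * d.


gamma = 0.2529 * 28^0.82 = 3.887035 dB/km
A = 3.887035 * 41.0 = 159.37 dB

159.37 dB


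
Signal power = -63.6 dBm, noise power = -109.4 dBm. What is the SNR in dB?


SNR = -63.6 - (-109.4) = 45.8 dB

45.8 dB


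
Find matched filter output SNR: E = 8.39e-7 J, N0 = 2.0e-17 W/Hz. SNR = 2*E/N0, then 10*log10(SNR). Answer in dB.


SNR_lin = 2 * 8.39e-7 / 2.0e-17 = 8.39e10
SNR_dB = 10*log10(8.39e10) = 109.2 dB

109.2 dB


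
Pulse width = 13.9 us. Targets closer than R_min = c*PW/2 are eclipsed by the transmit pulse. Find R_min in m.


R_min = 3e8 * 13.9e-6 / 2 = 2085.0 m

2085.0 m


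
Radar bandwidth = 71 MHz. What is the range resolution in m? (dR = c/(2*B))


dR = 3e8 / (2 * 71000000.0) = 2.11 m

2.11 m


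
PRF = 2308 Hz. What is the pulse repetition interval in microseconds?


PRI = 1/2308 = 0.0004332756 s = 433.3 us

433.3 us


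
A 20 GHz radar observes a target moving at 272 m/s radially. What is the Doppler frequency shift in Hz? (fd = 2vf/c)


fd = 2 * 272 * 20000000000.0 / 3e8 = 36266.7 Hz

36266.7 Hz


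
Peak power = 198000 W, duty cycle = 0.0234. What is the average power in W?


P_avg = 198000 * 0.0234 = 4633.2 W

4633.2 W


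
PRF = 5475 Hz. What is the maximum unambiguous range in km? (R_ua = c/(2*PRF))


R_ua = 3e8 / (2 * 5475) = 27397.3 m = 27.4 km

27.4 km


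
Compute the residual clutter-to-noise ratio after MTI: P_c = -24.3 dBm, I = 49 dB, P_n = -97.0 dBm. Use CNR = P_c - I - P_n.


CNR = -24.3 - 49 - (-97.0) = 23.7 dB

23.7 dB


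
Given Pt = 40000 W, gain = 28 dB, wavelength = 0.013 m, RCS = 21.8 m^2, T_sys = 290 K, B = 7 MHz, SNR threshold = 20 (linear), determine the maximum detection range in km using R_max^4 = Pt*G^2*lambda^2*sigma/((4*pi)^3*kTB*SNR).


G_lin = 10^(28/10) = 630.957344
R^4 = 40000 * 630.957344^2 * 0.013^2 * 21.8 / ((4*pi)^3 * 1.38e-23 * 290 * 7000000.0 * 20)
R^4 = 5.27677e16 m^4
R_max = (5.27677e16)^(1/4) = 15156.3 m = 15.2 km

15.2 km


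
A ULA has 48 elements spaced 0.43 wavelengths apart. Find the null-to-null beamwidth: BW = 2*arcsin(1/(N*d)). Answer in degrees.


1/(N*d) = 1/(48*0.43) = 0.04845
BW = 2*arcsin(0.04845) = 5.6 degrees

5.6 degrees


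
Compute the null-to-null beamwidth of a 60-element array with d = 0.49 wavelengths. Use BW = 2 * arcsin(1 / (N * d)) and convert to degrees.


1/(N*d) = 1/(60*0.49) = 0.034014
BW = 2*arcsin(0.034014) = 3.9 degrees

3.9 degrees


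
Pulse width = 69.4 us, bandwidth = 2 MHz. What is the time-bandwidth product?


TBP = 69.4 * 2 = 138.8

138.8


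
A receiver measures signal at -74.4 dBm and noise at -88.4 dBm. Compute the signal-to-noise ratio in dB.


SNR = -74.4 - (-88.4) = 14.0 dB

14.0 dB


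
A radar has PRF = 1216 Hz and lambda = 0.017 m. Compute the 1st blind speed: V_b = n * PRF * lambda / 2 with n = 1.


V_blind = 1 * 1216 * 0.017 / 2 = 10.3 m/s

10.3 m/s


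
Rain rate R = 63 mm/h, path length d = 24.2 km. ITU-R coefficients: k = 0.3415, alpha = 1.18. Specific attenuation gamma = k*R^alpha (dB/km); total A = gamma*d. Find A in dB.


gamma = 0.3415 * 63^1.18 = 45.353683 dB/km
A = 45.353683 * 24.2 = 1097.56 dB

1097.56 dB


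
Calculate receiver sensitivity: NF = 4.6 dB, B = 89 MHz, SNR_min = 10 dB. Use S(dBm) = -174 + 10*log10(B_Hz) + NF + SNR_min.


10*log10(89000000.0) = 79.49
S = -174 + 79.49 + 4.6 + 10 = -79.9 dBm

-79.9 dBm


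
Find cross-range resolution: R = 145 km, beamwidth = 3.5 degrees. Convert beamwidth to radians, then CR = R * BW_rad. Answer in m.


BW_rad = 0.061086524
CR = 145000 * 0.061086524 = 8857.5 m

8857.5 m


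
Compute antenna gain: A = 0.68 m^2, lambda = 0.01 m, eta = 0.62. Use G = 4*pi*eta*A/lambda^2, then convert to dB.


G_linear = 4*pi*0.62*0.68/0.01^2 = 52979.82
G_dB = 10*log10(52979.82) = 47.2 dB

47.2 dB


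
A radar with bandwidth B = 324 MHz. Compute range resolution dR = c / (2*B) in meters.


dR = 3e8 / (2 * 324000000.0) = 0.46 m

0.46 m


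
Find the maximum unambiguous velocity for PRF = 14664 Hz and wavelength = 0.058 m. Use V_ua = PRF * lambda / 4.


V_ua = 14664 * 0.058 / 4 = 212.6 m/s

212.6 m/s


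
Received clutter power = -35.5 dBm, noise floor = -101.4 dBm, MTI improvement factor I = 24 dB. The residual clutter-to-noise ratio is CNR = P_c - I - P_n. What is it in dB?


CNR = -35.5 - 24 - (-101.4) = 41.9 dB

41.9 dB


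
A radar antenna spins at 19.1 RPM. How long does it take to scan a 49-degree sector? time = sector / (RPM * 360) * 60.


t = 49 / (19.1 * 360) * 60 = 0.43 s

0.43 s


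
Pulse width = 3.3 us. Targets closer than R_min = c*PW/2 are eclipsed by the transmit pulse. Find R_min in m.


R_min = 3e8 * 3.3e-6 / 2 = 495.0 m

495.0 m


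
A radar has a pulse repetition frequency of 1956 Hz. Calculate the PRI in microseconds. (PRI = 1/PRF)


PRI = 1/1956 = 0.0005112474 s = 511.2 us

511.2 us


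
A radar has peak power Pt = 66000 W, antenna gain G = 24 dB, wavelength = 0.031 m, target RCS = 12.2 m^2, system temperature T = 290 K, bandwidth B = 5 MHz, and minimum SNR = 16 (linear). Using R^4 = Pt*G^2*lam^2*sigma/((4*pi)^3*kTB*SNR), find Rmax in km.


G_lin = 10^(24/10) = 251.188643
R^4 = 66000 * 251.188643^2 * 0.031^2 * 12.2 / ((4*pi)^3 * 1.38e-23 * 290 * 5000000.0 * 16)
R^4 = 7.68476e16 m^4
R_max = (7.68476e16)^(1/4) = 16649.7 m = 16.6 km

16.6 km


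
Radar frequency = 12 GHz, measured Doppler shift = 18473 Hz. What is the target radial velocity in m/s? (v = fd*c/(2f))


v = 18473 * 3e8 / (2 * 12000000000.0) = 230.9 m/s

230.9 m/s


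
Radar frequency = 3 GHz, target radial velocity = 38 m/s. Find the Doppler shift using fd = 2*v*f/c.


fd = 2 * 38 * 3000000000.0 / 3e8 = 760.0 Hz

760.0 Hz


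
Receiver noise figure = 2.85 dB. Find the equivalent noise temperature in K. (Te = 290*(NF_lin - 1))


NF_lin = 10^(2.85/10) = 1.927525
Te = 290 * (1.927525 - 1) = 269.0 K

269.0 K


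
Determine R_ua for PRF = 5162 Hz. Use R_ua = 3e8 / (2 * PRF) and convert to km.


R_ua = 3e8 / (2 * 5162) = 29058.5 m = 29.1 km

29.1 km


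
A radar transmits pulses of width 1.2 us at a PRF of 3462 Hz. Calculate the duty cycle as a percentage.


DC = 1.2e-6 * 3462 * 100 = 0.42%

0.42%


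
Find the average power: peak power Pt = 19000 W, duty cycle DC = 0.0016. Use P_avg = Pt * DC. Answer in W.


P_avg = 19000 * 0.0016 = 30.4 W

30.4 W


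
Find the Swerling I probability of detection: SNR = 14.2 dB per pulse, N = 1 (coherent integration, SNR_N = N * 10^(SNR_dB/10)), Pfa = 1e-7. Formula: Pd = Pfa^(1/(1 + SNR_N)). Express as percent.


SNR_lin = 10^(14.2/10) = 26.30268
SNR_N = 1 * 26.30268 = 26.30268
1/(1 + SNR_N) = 1/27.30268 = 0.0366264
Pd = (1e-7)^0.0366264 = 0.55413
Pd = 55.4%

55.4%


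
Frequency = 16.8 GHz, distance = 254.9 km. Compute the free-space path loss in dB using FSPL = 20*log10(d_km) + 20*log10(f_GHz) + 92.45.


20*log10(254.9) = 48.13
20*log10(16.8) = 24.51
FSPL = 165.1 dB

165.1 dB


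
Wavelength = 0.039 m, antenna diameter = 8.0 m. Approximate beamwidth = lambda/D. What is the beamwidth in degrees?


BW_rad = 0.039 / 8.0 = 0.004875
BW_deg = 0.28 degrees

0.28 degrees


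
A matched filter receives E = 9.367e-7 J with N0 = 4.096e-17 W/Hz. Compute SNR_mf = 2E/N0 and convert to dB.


SNR_lin = 2 * 9.367e-7 / 4.096e-17 = 4.574e10
SNR_dB = 10*log10(4.574e10) = 106.6 dB

106.6 dB


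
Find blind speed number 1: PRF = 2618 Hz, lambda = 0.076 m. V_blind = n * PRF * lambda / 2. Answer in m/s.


V_blind = 1 * 2618 * 0.076 / 2 = 99.5 m/s

99.5 m/s


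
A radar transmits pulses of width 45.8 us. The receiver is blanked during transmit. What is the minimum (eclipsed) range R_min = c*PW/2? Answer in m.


R_min = 3e8 * 45.8e-6 / 2 = 6870.0 m

6870.0 m


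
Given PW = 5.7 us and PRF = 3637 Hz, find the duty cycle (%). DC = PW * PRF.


DC = 5.7e-6 * 3637 * 100 = 2.07%

2.07%


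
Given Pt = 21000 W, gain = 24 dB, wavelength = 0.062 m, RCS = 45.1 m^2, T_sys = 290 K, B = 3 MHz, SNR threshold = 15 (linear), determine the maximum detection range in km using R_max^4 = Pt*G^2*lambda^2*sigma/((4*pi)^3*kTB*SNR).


G_lin = 10^(24/10) = 251.188643
R^4 = 21000 * 251.188643^2 * 0.062^2 * 45.1 / ((4*pi)^3 * 1.38e-23 * 290 * 3000000.0 * 15)
R^4 = 6.42777e17 m^4
R_max = (6.42777e17)^(1/4) = 28314.9 m = 28.3 km

28.3 km


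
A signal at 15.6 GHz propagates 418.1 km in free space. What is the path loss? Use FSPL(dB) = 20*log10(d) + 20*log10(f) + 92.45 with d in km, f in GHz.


20*log10(418.1) = 52.43
20*log10(15.6) = 23.86
FSPL = 168.7 dB

168.7 dB


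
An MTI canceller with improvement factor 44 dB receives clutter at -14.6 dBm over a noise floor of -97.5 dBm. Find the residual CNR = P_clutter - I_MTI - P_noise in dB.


CNR = -14.6 - 44 - (-97.5) = 38.9 dB

38.9 dB


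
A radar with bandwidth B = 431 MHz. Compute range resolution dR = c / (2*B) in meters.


dR = 3e8 / (2 * 431000000.0) = 0.35 m

0.35 m


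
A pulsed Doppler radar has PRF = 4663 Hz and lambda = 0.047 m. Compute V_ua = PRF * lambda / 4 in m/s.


V_ua = 4663 * 0.047 / 4 = 54.8 m/s

54.8 m/s


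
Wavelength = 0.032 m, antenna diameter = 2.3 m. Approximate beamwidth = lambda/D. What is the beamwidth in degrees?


BW_rad = 0.032 / 2.3 = 0.013913
BW_deg = 0.8 degrees

0.8 degrees


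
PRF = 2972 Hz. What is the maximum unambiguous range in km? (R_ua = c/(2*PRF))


R_ua = 3e8 / (2 * 2972) = 50471.1 m = 50.5 km

50.5 km


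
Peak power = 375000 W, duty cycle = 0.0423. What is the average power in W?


P_avg = 375000 * 0.0423 = 15862.5 W

15862.5 W


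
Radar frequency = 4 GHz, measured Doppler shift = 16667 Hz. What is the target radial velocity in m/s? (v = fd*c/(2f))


v = 16667 * 3e8 / (2 * 4000000000.0) = 625.0 m/s

625.0 m/s


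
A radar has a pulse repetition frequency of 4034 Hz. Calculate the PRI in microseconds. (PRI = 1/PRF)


PRI = 1/4034 = 0.0002478929 s = 247.9 us

247.9 us


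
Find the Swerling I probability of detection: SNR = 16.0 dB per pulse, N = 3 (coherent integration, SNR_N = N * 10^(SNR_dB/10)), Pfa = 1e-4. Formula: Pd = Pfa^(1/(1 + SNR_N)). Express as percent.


SNR_lin = 10^(16.0/10) = 39.81072
SNR_N = 3 * 39.81072 = 119.43216
1/(1 + SNR_N) = 1/120.43216 = 0.0083034
Pd = (1e-4)^0.0083034 = 0.92637
Pd = 92.6%

92.6%


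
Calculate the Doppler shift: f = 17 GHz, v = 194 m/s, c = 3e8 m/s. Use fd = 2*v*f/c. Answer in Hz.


fd = 2 * 194 * 17000000000.0 / 3e8 = 21986.7 Hz

21986.7 Hz


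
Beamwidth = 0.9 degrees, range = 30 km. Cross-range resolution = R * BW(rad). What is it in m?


BW_rad = 0.015707963
CR = 30000 * 0.015707963 = 471.2 m

471.2 m


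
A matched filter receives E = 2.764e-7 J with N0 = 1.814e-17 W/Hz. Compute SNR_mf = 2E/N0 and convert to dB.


SNR_lin = 2 * 2.764e-7 / 1.814e-17 = 3.047e10
SNR_dB = 10*log10(3.047e10) = 104.8 dB

104.8 dB


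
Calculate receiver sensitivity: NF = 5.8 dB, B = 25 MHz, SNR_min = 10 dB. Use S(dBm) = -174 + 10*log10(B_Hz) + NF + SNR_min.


10*log10(25000000.0) = 73.98
S = -174 + 73.98 + 5.8 + 10 = -84.2 dBm

-84.2 dBm


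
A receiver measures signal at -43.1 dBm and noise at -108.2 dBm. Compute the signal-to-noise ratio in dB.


SNR = -43.1 - (-108.2) = 65.1 dB

65.1 dB


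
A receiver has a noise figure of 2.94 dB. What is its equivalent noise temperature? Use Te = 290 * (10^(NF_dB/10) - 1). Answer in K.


NF_lin = 10^(2.94/10) = 1.967886
Te = 290 * (1.967886 - 1) = 280.7 K

280.7 K


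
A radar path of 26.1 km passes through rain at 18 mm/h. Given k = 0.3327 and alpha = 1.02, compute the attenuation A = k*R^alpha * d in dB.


gamma = 0.3327 * 18^1.02 = 6.344987 dB/km
A = 6.344987 * 26.1 = 165.6 dB

165.6 dB


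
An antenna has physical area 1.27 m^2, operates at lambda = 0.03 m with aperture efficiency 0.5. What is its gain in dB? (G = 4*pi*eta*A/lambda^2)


G_linear = 4*pi*0.5*1.27/0.03^2 = 8866.27
G_dB = 10*log10(8866.27) = 39.5 dB

39.5 dB


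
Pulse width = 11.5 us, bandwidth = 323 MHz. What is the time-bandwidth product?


TBP = 11.5 * 323 = 3714.5

3714.5


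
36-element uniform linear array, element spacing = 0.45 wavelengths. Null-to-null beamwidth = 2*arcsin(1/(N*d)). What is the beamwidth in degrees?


1/(N*d) = 1/(36*0.45) = 0.061728
BW = 2*arcsin(0.061728) = 7.1 degrees

7.1 degrees


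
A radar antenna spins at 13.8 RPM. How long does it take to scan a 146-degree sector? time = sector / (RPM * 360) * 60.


t = 146 / (13.8 * 360) * 60 = 1.76 s

1.76 s


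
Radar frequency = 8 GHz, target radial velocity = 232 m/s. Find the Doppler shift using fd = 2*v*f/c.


fd = 2 * 232 * 8000000000.0 / 3e8 = 12373.3 Hz

12373.3 Hz


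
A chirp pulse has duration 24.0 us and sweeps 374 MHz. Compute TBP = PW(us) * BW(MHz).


TBP = 24.0 * 374 = 8976.0

8976.0


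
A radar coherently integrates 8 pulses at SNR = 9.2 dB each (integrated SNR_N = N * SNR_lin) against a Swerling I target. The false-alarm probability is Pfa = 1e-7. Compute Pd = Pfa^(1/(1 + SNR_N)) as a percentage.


SNR_lin = 10^(9.2/10) = 8.31764
SNR_N = 8 * 8.31764 = 66.54112
1/(1 + SNR_N) = 1/67.54112 = 0.0148058
Pd = (1e-7)^0.0148058 = 0.7877
Pd = 78.8%

78.8%


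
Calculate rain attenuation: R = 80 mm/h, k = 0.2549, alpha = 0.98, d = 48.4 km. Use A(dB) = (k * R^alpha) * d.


gamma = 0.2549 * 80^0.98 = 18.68091 dB/km
A = 18.68091 * 48.4 = 904.16 dB

904.16 dB


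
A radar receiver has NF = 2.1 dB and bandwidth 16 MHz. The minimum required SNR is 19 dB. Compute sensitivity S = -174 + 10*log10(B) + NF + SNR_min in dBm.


10*log10(16000000.0) = 72.04
S = -174 + 72.04 + 2.1 + 19 = -80.9 dBm

-80.9 dBm


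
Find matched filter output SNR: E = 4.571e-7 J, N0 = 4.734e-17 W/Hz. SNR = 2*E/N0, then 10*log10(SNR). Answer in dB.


SNR_lin = 2 * 4.571e-7 / 4.734e-17 = 1.931e10
SNR_dB = 10*log10(1.931e10) = 102.9 dB

102.9 dB


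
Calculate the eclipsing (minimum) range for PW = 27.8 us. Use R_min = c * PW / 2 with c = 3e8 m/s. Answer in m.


R_min = 3e8 * 27.8e-6 / 2 = 4170.0 m

4170.0 m


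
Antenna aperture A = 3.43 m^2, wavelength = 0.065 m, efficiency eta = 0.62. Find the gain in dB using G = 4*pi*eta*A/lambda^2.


G_linear = 4*pi*0.62*3.43/0.065^2 = 6325.12
G_dB = 10*log10(6325.12) = 38.0 dB

38.0 dB


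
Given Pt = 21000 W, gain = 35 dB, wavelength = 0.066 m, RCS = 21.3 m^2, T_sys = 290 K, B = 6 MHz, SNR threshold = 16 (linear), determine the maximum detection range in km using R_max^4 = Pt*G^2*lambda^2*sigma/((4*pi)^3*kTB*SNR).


G_lin = 10^(35/10) = 3162.27766
R^4 = 21000 * 3162.27766^2 * 0.066^2 * 21.3 / ((4*pi)^3 * 1.38e-23 * 290 * 6000000.0 * 16)
R^4 = 2.55569e19 m^4
R_max = (2.55569e19)^(1/4) = 71101.2 m = 71.1 km

71.1 km


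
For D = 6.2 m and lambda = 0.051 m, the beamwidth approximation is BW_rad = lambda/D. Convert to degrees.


BW_rad = 0.051 / 6.2 = 0.008226
BW_deg = 0.47 degrees

0.47 degrees


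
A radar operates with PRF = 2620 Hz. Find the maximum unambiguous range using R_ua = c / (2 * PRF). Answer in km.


R_ua = 3e8 / (2 * 2620) = 57251.9 m = 57.3 km

57.3 km


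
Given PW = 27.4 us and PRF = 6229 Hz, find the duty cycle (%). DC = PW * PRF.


DC = 27.4e-6 * 6229 * 100 = 17.07%

17.07%


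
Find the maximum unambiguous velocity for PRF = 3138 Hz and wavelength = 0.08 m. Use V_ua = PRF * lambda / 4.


V_ua = 3138 * 0.08 / 4 = 62.8 m/s

62.8 m/s


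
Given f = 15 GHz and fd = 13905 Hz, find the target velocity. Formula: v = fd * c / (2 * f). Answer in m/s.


v = 13905 * 3e8 / (2 * 15000000000.0) = 139.1 m/s

139.1 m/s


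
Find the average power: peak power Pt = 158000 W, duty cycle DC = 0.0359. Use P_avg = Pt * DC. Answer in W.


P_avg = 158000 * 0.0359 = 5672.2 W

5672.2 W


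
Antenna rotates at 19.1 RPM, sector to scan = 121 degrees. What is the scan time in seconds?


t = 121 / (19.1 * 360) * 60 = 1.06 s

1.06 s


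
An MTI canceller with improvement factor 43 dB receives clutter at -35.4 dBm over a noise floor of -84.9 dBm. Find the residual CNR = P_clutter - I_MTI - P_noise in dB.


CNR = -35.4 - 43 - (-84.9) = 6.5 dB

6.5 dB


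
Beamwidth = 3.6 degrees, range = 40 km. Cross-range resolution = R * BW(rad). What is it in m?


BW_rad = 0.062831853
CR = 40000 * 0.062831853 = 2513.3 m

2513.3 m


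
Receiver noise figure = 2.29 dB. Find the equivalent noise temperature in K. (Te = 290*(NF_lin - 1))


NF_lin = 10^(2.29/10) = 1.694338
Te = 290 * (1.694338 - 1) = 201.4 K

201.4 K


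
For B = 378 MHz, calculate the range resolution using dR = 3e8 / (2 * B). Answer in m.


dR = 3e8 / (2 * 378000000.0) = 0.4 m

0.4 m


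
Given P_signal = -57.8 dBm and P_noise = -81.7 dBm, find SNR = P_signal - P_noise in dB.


SNR = -57.8 - (-81.7) = 23.9 dB

23.9 dB


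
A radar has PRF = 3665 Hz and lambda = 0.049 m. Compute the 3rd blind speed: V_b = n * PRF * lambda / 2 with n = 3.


V_blind = 3 * 3665 * 0.049 / 2 = 269.4 m/s

269.4 m/s
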